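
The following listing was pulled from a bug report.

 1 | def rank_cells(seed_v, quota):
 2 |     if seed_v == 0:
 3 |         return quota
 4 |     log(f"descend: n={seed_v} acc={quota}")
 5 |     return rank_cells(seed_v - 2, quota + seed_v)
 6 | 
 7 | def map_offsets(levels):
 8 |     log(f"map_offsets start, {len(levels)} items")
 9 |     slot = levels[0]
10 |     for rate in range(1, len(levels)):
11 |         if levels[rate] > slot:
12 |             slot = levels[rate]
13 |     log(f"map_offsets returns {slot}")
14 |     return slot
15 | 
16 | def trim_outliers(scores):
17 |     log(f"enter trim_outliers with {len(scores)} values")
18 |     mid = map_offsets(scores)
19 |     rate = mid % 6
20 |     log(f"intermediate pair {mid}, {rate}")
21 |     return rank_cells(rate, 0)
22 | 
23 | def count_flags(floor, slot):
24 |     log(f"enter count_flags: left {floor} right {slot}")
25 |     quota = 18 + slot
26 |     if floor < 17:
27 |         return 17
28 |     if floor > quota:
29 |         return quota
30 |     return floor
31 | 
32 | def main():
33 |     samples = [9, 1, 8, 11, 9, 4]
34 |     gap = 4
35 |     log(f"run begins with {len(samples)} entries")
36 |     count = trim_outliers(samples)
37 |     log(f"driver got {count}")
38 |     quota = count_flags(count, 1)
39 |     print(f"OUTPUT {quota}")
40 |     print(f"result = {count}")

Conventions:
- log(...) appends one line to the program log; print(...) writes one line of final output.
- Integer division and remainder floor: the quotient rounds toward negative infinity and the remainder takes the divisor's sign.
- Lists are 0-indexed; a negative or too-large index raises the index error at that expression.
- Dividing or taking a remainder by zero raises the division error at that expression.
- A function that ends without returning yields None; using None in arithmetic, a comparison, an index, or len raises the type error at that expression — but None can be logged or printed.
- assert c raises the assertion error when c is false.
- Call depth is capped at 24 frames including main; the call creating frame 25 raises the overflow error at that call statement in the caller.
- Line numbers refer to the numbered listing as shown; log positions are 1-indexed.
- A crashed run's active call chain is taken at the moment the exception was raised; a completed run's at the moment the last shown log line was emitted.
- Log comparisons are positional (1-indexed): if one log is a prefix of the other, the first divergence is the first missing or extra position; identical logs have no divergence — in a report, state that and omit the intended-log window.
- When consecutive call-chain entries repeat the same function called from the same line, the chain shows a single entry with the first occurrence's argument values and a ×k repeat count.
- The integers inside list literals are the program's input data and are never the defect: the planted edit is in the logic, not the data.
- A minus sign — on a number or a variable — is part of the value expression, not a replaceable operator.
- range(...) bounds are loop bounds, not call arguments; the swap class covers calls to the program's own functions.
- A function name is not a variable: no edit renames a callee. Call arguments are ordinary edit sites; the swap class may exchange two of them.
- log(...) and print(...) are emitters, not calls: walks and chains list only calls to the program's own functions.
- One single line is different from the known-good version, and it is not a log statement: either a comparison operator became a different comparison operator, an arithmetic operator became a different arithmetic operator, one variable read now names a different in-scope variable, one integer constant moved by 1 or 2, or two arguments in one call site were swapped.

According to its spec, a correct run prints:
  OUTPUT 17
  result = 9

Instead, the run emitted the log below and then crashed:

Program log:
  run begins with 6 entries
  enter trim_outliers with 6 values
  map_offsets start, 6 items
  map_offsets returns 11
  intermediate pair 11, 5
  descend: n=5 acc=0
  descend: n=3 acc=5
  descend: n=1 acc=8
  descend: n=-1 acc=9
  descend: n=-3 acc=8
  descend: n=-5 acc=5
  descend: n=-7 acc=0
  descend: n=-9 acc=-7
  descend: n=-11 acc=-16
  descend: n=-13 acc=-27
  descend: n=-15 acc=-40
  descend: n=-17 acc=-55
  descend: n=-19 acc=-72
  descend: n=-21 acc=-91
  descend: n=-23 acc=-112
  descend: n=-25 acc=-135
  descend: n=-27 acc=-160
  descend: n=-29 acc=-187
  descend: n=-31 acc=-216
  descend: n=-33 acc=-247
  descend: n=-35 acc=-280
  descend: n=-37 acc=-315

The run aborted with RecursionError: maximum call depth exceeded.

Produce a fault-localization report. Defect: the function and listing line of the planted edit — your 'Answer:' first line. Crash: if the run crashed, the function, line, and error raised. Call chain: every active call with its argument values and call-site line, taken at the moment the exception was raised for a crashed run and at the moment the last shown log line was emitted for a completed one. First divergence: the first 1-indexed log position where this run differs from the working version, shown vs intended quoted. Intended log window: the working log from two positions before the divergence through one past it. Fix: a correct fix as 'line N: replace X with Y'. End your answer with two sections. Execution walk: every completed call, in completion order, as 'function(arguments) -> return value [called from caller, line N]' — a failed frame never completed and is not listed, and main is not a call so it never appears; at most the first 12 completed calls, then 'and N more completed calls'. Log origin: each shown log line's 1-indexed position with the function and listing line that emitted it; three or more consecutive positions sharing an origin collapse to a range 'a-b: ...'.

Answer: the defect is in rank_cells at line 2.
The tell: Everything matches until log position 9, which reads 'descend: n=-1 acc=9' in place of 'driver got 9'.
Crash: rank_cells, line 5, RecursionError.
Call chain: main -> trim_outliers([9, 1, 8, 11, 9, 4]) (called at line 36) -> rank_cells(5, 0) (called at line 21) -> rank_cells(3, 5) (called at line 5) ×21.
First divergence: position 9; shown 'descend: n=-1 acc=9' vs intended 'driver got 9'.
Intended log window:
  7: descend: n=3 acc=5
  8: descend: n=1 acc=8
  9: driver got 9
  10: enter count_flags: left 9 right 1
Execution walk:
  map_offsets([9, 1, 8, 11, 9, 4]) -> 11  [called from trim_outliers, line 18]
Log origins:
  1 — main, line 35
  2 — trim_outliers, line 17
  3 — map_offsets, line 8
  4 — map_offsets, line 13
  5 — trim_outliers, line 20
  6-27 — rank_cells, line 4
A correct fix: line 2: replace `==` with `<=`.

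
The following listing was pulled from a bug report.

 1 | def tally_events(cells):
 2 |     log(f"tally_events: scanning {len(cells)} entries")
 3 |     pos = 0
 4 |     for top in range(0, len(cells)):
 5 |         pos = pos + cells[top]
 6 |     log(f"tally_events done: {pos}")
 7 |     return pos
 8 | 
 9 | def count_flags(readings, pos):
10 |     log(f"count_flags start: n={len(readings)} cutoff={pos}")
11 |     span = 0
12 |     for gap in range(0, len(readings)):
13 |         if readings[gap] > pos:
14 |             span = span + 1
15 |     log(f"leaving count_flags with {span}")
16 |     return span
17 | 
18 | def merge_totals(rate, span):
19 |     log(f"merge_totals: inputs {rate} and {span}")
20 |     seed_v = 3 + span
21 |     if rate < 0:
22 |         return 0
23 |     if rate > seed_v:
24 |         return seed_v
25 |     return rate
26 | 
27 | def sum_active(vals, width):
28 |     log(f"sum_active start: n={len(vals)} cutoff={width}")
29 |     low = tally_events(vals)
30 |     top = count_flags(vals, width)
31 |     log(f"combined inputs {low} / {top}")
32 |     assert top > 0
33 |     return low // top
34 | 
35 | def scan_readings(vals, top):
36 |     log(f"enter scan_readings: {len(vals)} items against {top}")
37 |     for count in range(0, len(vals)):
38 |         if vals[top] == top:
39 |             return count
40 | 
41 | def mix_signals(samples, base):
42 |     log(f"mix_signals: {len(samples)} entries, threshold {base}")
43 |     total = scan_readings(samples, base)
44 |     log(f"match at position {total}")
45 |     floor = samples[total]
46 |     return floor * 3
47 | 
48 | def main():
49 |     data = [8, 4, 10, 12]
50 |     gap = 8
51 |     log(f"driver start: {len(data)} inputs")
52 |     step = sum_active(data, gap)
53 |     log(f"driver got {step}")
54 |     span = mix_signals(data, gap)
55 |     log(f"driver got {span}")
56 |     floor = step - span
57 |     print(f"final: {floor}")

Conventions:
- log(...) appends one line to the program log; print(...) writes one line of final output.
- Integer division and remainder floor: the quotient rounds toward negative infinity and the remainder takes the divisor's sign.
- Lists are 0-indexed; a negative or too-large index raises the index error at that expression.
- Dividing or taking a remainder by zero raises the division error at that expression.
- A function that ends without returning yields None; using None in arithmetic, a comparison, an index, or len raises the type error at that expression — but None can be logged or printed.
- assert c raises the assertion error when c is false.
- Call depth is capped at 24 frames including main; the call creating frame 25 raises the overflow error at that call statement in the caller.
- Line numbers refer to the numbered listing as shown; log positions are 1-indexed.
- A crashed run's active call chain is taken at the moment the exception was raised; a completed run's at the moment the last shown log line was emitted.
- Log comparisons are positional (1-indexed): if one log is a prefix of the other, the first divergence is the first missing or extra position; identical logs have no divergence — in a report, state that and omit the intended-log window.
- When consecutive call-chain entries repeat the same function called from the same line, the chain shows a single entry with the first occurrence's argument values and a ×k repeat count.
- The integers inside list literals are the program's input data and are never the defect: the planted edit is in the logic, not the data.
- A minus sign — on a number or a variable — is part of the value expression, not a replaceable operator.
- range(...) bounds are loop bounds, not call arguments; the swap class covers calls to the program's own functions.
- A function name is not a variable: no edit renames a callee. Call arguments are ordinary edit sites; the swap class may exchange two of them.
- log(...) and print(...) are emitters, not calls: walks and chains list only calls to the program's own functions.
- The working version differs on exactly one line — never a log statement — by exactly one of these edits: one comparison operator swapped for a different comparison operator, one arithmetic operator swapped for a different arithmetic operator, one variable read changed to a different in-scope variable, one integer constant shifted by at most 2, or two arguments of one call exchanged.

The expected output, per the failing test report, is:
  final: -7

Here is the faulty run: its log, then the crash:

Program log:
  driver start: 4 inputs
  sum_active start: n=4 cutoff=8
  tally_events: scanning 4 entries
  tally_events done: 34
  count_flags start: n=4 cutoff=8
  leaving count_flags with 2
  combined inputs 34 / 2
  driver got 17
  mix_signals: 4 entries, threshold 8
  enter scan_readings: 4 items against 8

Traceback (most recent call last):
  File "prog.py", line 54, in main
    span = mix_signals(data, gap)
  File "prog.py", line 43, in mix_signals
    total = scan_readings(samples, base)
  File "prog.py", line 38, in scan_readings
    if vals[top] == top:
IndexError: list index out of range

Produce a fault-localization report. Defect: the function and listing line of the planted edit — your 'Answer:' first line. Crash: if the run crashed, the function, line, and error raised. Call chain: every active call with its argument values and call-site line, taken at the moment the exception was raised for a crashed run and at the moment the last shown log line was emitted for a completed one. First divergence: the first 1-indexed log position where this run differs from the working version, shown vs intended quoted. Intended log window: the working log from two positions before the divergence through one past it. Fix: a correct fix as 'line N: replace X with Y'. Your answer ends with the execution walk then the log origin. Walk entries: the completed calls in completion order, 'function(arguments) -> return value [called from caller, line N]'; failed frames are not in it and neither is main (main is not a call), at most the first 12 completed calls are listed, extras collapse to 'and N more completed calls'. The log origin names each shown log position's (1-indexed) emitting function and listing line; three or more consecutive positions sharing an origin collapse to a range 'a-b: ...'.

Answer: the defect is in scan_readings at line 38.
Core observation: The faulty run's log stops after 10 lines; the working version's next line would be 'match at position 0'.
Crash: scan_readings, line 38, IndexError.
Call chain: main -> mix_signals([8, 4, 10, 12], 8) (called at line 54) -> scan_readings([8, 4, 10, 12], 8) (called at line 43).
First divergence: position 11 — after 10 matching lines the faulty run goes silent; intended next line 'match at position 0'.
Intended log window:
  9: mix_signals: 4 entries, threshold 8
  10: enter scan_readings: 4 items against 8
  11: match at position 0
  12: driver got 24
Execution walk:
  tally_events([8, 4, 10, 12]) -> 34  [called from sum_active, line 29]
  count_flags([8, 4, 10, 12], 8) -> 2  [called from sum_active, line 30]
  sum_active([8, 4, 10, 12], 8) -> 17  [called from main, line 52]
Log origin:
  1: logged in main at line 51
  2: logged in sum_active at line 28
  3: logged in tally_events at line 2
  4: logged in tally_events at line 6
  5: logged in count_flags at line 10
  6: logged in count_flags at line 15
  7: logged in sum_active at line 31
  8: logged in main at line 53
  9: logged in mix_signals at line 42
  10: logged in scan_readings at line 36
A correct fix: line 38: replace `vals[top]` with `vals[count]`.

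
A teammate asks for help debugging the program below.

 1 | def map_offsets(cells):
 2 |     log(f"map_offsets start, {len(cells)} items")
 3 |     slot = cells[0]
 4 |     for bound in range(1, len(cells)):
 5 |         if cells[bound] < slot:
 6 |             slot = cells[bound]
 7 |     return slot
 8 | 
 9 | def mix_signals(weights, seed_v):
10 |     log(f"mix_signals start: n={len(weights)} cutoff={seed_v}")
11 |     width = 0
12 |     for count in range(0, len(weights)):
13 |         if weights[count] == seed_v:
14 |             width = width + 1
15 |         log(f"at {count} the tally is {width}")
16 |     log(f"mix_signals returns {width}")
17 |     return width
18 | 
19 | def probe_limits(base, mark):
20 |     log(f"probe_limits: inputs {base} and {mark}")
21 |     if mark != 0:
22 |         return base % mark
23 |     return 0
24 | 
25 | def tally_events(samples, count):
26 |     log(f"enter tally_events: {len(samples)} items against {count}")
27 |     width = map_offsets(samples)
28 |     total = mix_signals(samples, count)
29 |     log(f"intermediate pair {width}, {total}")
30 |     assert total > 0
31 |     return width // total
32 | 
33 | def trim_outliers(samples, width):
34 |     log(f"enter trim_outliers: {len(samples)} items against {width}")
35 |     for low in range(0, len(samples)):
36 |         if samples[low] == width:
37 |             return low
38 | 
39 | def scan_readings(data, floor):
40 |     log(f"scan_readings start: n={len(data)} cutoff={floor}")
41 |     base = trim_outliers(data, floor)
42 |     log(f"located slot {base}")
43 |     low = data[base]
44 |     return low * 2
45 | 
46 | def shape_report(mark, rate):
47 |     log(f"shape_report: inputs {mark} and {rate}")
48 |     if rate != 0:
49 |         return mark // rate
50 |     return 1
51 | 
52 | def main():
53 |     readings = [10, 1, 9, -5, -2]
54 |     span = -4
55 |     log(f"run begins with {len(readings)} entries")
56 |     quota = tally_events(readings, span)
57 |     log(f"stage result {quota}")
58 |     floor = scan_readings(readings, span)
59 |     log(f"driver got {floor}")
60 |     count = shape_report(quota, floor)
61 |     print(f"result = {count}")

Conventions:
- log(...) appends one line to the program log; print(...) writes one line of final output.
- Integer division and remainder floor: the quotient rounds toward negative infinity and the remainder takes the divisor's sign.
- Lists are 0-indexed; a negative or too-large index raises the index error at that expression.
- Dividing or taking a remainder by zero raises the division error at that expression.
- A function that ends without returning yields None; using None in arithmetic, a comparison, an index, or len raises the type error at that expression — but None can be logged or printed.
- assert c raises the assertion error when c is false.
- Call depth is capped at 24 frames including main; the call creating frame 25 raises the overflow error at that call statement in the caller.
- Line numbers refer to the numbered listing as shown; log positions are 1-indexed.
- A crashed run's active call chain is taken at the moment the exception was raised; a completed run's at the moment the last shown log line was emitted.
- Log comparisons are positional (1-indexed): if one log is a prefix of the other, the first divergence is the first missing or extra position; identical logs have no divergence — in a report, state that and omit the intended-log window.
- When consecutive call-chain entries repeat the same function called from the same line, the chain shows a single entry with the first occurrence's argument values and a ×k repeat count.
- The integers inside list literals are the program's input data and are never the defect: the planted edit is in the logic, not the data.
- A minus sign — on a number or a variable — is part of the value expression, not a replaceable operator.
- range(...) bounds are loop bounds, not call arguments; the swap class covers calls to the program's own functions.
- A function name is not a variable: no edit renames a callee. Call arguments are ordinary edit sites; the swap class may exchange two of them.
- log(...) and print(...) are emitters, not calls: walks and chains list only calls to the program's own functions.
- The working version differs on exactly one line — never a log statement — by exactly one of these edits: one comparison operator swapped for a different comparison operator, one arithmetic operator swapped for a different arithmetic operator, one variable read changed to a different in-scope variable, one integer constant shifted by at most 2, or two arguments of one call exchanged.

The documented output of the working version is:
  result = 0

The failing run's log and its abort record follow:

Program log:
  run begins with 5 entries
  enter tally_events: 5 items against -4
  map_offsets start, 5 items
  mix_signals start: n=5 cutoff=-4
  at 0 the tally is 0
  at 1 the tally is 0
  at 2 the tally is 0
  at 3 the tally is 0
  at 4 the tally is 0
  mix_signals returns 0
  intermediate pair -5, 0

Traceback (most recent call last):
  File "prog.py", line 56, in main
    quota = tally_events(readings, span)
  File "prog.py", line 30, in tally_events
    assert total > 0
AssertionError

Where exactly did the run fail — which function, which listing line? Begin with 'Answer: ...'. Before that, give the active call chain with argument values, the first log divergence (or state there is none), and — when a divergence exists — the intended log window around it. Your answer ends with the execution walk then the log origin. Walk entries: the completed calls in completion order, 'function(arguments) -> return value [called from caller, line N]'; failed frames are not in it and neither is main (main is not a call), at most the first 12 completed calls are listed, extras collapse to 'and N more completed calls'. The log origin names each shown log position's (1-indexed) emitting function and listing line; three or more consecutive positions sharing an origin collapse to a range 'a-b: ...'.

Answer: the error was raised in tally_events, line 30.
The tell: Everything matches until log position 2, which reads 'enter tally_events: 5 items against -4' in place of 'enter tally_events: 5 items against -5'.
Call chain: main -> tally_events([10, 1, 9, -5, -2], -4) (called at line 56).
First divergence: at position 2 the run shows 'enter tally_events: 5 items against -4' where the working version logs 'enter tally_events: 5 items against -5'.
Intended log window:
  1: run begins with 5 entries
  2: enter tally_events: 5 items against -5
  3: map_offsets start, 5 items
Execution walk:
  map_offsets([10, 1, 9, -5, -2]) -> -5  [called from tally_events, line 27]
  mix_signals([10, 1, 9, -5, -2], -4) -> 0  [called from tally_events, line 28]
Log origins:
  1: from main, line 55
  2: from tally_events, line 26
  3: from map_offsets, line 2
  4: from mix_signals, line 10
  5-9: from mix_signals, line 15
  10: from mix_signals, line 16
  11: from tally_events, line 29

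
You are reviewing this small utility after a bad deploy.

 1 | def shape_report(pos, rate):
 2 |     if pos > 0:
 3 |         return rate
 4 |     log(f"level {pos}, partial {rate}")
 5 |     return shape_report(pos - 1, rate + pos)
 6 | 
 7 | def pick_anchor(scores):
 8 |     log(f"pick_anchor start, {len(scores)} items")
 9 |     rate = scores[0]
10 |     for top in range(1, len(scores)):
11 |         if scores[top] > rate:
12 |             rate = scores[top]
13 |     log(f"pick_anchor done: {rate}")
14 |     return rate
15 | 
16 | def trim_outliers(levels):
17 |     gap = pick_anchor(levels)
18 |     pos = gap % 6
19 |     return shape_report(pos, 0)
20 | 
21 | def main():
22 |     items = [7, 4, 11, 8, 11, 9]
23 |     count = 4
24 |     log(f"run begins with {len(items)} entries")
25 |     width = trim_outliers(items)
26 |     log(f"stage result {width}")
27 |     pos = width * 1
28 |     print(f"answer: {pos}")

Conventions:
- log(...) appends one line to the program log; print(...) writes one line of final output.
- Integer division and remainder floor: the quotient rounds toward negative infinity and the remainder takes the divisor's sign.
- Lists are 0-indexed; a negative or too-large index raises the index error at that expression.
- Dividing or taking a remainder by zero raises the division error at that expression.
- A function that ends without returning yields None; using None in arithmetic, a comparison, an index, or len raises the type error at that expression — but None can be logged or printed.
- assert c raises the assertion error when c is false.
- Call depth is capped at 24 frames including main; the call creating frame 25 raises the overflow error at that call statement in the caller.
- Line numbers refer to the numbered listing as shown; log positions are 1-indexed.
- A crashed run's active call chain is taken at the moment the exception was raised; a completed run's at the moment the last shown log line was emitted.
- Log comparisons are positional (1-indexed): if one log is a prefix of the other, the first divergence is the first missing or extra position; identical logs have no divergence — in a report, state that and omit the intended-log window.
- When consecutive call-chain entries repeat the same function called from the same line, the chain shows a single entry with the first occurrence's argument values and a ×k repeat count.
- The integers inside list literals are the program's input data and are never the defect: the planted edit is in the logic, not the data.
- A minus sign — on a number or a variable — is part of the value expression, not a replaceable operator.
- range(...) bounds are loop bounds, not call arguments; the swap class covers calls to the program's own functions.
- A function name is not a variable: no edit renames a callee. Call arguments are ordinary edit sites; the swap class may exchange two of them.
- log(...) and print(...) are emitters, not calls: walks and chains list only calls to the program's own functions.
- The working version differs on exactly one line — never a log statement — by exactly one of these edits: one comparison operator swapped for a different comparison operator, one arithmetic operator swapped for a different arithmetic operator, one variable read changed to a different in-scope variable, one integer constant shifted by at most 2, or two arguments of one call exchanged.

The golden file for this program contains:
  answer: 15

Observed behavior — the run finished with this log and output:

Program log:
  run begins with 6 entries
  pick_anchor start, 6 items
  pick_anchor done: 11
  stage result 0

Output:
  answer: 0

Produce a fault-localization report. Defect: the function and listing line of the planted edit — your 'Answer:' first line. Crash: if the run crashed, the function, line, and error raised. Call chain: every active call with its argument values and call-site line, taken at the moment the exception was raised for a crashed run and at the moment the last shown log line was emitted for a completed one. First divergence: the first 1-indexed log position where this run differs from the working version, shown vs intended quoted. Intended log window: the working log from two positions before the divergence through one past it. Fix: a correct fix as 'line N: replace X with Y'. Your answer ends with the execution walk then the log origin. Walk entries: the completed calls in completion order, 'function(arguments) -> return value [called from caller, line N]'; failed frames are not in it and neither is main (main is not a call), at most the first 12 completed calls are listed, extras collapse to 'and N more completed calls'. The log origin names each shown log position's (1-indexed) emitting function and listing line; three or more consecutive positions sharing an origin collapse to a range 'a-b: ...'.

Answer: the defect is in shape_report at line 2.
Core observation: Position 4 is the first bad log line: 'stage result 0' should read 'level 5, partial 0'.
Call chain: main.
First divergence: position 4 — shown 'stage result 0', intended 'level 5, partial 0'.
Intended log window:
  2: pick_anchor start, 6 items
  3: pick_anchor done: 11
  4: level 5, partial 0
  5: level 4, partial 5
Execution walk:
  pick_anchor([7, 4, 11, 8, 11, 9]) -> 11  [called from trim_outliers, line 17]
  shape_report(5, 0) -> 0  [called from trim_outliers, line 19]
  trim_outliers([7, 4, 11, 8, 11, 9]) -> 0  [called from main, line 25]
Log origin:
  1 — main, line 24
  2 — pick_anchor, line 8
  3 — pick_anchor, line 13
  4 — main, line 26
A correct fix: line 2: replace `>` with `<=`.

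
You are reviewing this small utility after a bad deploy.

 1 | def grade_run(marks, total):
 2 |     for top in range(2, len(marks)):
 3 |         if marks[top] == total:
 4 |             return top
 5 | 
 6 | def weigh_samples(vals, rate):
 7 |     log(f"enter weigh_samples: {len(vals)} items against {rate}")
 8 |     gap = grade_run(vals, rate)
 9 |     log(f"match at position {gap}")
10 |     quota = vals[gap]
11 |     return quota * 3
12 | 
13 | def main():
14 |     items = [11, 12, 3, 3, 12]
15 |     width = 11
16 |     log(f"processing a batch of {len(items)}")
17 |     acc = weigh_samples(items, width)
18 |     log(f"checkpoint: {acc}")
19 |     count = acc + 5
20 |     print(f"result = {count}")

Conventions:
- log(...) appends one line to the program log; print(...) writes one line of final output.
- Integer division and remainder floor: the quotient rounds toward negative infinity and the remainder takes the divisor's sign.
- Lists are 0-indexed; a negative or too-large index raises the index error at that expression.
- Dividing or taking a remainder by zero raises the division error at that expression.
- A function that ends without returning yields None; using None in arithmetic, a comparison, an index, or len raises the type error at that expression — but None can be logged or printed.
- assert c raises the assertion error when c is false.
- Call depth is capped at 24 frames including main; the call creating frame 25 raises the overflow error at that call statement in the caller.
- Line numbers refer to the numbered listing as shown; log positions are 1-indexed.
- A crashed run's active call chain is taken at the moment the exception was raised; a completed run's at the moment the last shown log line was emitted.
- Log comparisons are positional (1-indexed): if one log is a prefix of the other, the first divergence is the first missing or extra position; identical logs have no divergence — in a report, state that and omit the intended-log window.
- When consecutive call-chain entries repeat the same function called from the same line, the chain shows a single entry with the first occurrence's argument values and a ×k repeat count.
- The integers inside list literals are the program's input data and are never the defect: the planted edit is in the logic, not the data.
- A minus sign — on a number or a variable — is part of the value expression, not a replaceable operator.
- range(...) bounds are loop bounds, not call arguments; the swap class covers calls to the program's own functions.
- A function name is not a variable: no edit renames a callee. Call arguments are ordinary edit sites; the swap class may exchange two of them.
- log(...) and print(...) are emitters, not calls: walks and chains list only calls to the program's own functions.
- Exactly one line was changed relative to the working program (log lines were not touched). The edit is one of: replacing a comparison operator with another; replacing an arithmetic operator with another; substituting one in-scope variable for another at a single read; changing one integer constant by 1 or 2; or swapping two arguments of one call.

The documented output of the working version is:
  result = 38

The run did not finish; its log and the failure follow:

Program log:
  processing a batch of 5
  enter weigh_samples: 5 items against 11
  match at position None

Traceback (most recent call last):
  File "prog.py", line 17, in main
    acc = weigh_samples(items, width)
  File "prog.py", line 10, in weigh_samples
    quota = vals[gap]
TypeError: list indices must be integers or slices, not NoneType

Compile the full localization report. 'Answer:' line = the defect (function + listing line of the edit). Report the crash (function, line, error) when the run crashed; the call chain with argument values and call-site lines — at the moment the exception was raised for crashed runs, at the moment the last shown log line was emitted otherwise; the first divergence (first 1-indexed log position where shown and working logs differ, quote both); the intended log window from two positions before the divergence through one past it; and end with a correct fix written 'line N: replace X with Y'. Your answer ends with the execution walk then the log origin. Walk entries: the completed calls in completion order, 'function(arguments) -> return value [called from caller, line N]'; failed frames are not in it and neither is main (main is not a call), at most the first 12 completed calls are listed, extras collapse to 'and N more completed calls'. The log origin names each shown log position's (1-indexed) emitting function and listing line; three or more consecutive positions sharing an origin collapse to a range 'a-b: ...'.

Answer: the defect is in grade_run at line 2.
The tell: Position 3 is the first bad log line: 'match at position None' should read 'match at position 0'.
Crash: weigh_samples, line 10, TypeError.
Call chain: main -> weigh_samples([11, 12, 3, 3, 12], 11) (called at line 17).
First divergence: position 3; shown 'match at position None' vs intended 'match at position 0'.
Intended log window:
  1: processing a batch of 5
  2: enter weigh_samples: 5 items against 11
  3: match at position 0
  4: checkpoint: 33
Execution walk:
  grade_run([11, 12, 3, 3, 12], 11) -> None  [called from weigh_samples, line 8]
Log line origins:
  1: emitted by main (line 16)
  2: emitted by weigh_samples (line 7)
  3: emitted by weigh_samples (line 9)
A correct fix: line 2: replace `2` with `0`.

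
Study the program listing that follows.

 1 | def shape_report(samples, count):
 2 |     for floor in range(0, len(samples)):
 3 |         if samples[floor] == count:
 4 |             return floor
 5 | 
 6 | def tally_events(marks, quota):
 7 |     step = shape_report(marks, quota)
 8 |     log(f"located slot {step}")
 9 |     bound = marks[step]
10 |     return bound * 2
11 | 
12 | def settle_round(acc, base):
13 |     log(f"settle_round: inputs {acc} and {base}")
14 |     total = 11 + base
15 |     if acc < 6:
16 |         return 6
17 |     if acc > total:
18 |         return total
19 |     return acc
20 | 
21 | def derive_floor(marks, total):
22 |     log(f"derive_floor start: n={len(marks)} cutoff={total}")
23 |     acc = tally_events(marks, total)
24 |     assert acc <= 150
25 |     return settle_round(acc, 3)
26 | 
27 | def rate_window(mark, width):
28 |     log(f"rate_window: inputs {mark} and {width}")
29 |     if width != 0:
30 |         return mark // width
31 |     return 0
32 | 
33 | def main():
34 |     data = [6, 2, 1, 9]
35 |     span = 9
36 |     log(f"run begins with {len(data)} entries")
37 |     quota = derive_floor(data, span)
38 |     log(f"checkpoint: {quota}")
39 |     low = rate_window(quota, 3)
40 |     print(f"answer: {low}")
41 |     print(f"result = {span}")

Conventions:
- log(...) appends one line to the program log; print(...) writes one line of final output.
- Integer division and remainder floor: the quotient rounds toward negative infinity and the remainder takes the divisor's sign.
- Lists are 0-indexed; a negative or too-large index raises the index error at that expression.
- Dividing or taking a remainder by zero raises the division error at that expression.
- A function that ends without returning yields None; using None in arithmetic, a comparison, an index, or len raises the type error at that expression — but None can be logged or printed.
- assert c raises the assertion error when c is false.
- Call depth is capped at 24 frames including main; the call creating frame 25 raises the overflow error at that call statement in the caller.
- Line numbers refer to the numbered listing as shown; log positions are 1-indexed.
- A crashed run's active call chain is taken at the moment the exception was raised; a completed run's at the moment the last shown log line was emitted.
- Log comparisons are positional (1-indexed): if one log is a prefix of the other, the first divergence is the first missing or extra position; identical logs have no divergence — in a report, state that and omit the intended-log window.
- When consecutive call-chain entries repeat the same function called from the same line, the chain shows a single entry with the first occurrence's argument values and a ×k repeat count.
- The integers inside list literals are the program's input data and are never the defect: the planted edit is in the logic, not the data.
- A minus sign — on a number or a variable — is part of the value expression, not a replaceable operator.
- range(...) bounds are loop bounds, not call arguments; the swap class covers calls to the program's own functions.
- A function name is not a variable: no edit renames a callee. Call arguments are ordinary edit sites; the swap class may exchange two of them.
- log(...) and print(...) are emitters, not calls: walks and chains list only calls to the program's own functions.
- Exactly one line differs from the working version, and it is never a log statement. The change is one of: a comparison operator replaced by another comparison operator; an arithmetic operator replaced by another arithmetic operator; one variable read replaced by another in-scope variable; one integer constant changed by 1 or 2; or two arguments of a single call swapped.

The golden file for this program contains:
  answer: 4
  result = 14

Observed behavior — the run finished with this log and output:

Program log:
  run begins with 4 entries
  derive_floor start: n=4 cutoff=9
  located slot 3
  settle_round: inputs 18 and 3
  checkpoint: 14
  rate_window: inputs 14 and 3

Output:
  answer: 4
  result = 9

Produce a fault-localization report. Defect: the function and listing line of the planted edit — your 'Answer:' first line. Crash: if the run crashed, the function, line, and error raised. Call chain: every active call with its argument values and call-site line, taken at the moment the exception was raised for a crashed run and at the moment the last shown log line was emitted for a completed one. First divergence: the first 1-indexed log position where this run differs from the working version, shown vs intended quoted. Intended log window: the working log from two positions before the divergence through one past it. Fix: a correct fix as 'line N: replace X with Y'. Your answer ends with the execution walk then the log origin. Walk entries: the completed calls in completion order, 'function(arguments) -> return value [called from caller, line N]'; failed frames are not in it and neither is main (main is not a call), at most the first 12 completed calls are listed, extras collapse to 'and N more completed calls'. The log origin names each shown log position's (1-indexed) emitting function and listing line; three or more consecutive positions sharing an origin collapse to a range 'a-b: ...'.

Answer: the defect is in main at line 41.
Core observation: Nothing in the log betrays the bug — only the output does.
Call chain: main -> rate_window(14, 3) (called at line 39).
First divergence: none; the two logs match at every position.
Execution walk:
  shape_report([6, 2, 1, 9], 9) -> 3  [called from tally_events, line 7]
  tally_events([6, 2, 1, 9], 9) -> 18  [called from derive_floor, line 23]
  settle_round(18, 3) -> 14  [called from derive_floor, line 25]
  derive_floor([6, 2, 1, 9], 9) -> 14  [called from main, line 37]
  rate_window(14, 3) -> 4  [called from main, line 39]
Log origin:
  1: from main, line 36
  2: from derive_floor, line 22
  3: from tally_events, line 8
  4: from settle_round, line 13
  5: from main, line 38
  6: from rate_window, line 28
A correct fix: line 41: replace `span` with `quota`.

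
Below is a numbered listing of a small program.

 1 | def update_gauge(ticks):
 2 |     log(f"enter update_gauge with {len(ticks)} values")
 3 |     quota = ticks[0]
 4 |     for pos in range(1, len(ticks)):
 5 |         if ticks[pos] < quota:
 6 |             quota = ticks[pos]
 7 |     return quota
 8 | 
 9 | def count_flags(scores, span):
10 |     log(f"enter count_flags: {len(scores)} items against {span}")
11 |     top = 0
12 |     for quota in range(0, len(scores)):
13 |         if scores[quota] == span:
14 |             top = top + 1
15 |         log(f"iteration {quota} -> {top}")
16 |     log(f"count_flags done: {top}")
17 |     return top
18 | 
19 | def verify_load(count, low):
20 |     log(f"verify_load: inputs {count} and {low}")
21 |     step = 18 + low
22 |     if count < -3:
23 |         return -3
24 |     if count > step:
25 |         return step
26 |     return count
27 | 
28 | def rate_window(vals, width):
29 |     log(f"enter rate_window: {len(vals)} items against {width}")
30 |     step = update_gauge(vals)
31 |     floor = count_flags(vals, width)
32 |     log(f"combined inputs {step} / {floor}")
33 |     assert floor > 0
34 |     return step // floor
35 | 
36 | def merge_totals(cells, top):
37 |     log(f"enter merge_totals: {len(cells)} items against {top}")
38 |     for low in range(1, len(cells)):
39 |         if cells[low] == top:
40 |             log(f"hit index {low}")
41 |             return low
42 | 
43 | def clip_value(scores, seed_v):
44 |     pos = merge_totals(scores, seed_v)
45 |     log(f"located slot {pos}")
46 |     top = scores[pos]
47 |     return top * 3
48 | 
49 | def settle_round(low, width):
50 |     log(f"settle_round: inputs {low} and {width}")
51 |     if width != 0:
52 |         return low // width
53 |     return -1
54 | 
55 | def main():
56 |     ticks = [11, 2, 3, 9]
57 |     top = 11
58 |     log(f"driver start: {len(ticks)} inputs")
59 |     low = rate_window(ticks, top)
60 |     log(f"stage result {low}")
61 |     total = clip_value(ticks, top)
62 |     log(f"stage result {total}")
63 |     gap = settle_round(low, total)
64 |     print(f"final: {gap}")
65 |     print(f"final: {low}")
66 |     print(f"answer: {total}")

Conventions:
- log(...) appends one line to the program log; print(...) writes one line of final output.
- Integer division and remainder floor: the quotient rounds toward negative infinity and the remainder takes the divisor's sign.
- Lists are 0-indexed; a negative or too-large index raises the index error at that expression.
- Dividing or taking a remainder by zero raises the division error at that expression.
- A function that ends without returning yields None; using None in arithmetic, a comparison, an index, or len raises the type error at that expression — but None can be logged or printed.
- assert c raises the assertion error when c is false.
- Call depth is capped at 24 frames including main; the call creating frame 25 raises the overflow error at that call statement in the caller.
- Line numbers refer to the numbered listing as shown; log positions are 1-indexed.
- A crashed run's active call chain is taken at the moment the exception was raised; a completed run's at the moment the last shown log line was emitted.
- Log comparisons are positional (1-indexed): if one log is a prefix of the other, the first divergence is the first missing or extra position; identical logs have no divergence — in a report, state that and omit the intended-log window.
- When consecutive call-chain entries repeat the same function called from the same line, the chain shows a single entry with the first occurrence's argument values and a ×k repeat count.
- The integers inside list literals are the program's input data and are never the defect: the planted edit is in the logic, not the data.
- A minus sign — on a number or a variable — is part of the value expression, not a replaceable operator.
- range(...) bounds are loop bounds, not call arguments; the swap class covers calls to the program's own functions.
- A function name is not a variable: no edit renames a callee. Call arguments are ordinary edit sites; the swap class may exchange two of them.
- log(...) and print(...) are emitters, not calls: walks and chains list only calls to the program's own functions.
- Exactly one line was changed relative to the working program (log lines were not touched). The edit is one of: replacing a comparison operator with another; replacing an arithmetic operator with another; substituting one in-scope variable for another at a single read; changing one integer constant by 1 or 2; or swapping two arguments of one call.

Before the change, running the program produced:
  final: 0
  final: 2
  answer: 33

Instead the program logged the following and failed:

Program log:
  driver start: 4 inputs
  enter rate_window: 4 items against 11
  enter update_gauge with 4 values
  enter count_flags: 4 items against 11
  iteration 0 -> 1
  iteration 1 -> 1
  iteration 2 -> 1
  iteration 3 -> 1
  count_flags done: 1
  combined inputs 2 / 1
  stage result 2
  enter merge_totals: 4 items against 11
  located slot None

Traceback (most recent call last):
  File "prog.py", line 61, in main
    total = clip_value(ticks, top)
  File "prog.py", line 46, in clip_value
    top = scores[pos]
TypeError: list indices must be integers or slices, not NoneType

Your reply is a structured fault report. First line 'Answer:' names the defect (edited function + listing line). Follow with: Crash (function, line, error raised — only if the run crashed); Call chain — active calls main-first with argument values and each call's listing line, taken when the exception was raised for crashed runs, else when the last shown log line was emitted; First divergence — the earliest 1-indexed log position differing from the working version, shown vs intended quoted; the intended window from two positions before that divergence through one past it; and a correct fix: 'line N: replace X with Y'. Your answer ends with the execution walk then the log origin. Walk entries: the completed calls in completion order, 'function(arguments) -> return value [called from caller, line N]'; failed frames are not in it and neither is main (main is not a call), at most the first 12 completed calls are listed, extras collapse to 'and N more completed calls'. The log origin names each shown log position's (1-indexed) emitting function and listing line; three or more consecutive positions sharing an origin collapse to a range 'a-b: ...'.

Answer: the defect is in merge_totals at line 38.
Key fact: Log line 13 is where behavior first shows: 'located slot None' appears instead of 'hit index 0'.
Crash: clip_value, line 46, TypeError.
Call chain: main -> clip_value([11, 2, 3, 9], 11) (called at line 61).
First divergence: at position 13 the run shows 'located slot None' where the working version logs 'hit index 0'.
Intended log window:
  11: stage result 2
  12: enter merge_totals: 4 items against 11
  13: hit index 0
  14: located slot 0
Execution walk:
  update_gauge([11, 2, 3, 9]) -> 2  [called from rate_window, line 30]
  count_flags([11, 2, 3, 9], 11) -> 1  [called from rate_window, line 31]
  rate_window([11, 2, 3, 9], 11) -> 2  [called from main, line 59]
  merge_totals([11, 2, 3, 9], 11) -> None  [called from clip_value, line 44]
Log origin:
  1: from main, line 58
  2: from rate_window, line 29
  3: from update_gauge, line 2
  4: from count_flags, line 10
  5-8: from count_flags, line 15
  9: from count_flags, line 16
  10: from rate_window, line 32
  11: from main, line 60
  12: from merge_totals, line 37
  13: from clip_value, line 45
A correct fix: line 38: replace `1` with `0`.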